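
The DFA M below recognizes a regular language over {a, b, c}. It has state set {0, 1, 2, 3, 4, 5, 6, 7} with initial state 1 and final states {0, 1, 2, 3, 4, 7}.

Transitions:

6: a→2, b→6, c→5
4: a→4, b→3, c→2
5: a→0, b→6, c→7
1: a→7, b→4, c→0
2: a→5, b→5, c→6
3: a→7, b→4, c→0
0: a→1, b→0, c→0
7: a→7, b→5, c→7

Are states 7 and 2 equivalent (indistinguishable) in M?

Every state is reachable, so we keep all 8.
Initial partition by acceptance: {0,1,2,3,4,7} | {5,6}.
On input a, block {0,1,2,3,4,7} splits into {0,1,3,4,7} and {2}.
On input b, block {0,1,3,4,7} splits into {0,1,3,4} and {7}.
Refine {0,1,3,4} on symbol a: members go to different blocks, giving {0,4} and {1,3}.
Split {0,4} by δ(·,a) → {0} and {4}.
Refine {5,6} on symbol a: members go to different blocks, giving {5} and {6}.
The partition is now stable with 7 blocks: {0} | {5} | {2} | {7} | {1,3} | {4} | {6}.
7 and 2 end up in different blocks, so they are distinguishable. For instance, the string 'a' is accepted from only 7.

No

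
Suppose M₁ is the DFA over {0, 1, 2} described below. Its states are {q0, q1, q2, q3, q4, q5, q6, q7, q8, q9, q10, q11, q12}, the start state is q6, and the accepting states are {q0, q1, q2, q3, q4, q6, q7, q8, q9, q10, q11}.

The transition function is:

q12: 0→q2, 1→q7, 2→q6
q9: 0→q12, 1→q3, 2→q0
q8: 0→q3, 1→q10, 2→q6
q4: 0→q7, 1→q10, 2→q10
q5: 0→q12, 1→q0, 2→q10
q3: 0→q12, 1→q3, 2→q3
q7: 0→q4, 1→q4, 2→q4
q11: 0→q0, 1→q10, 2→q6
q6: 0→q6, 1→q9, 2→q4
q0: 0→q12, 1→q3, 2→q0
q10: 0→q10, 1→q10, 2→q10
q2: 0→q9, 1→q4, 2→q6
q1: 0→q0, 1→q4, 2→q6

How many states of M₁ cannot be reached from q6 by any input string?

4

No path from q6 leads to q1, q5, q8, q11; the other 9 states are all reachable.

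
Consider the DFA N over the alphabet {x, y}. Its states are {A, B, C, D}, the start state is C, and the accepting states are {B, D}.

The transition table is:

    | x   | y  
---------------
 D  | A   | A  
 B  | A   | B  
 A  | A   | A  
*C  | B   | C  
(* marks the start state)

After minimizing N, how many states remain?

Reachable states from the start: {A,B,C}. Unreachable: {D} — drop them.
Initial partition by acceptance: {B} | {A,C}.
Split {A,C} by δ(·,x) → {A} and {C}.
No further refinement is possible. Final partition (3 blocks): {B} | {A} | {C}.

3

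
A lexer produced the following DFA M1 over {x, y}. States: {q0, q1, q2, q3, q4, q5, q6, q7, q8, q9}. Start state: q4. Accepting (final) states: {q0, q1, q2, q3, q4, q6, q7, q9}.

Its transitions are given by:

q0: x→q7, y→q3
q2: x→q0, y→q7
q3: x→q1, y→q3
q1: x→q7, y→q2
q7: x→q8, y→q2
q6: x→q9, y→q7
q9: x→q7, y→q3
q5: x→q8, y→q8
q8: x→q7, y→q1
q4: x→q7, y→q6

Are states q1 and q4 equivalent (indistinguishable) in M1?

Yes

Reachable states from the start: {q0,q1,q2,q3,q4,q6,q7,q8,q9}. Unreachable: {q5} — drop them.
P0 = {q0,q1,q2,q3,q4,q6,q7,q9} | {q8}.
On input x, block {q0,q1,q2,q3,q4,q6,q7,q9} splits into {q0,q1,q2,q3,q4,q6,q9} and {q7}.
Split {q0,q1,q2,q3,q4,q6,q9} by δ(·,x) → {q0,q1,q4,q9} and {q2,q3,q6}.
Refine {q2,q3,q6} on symbol y: members go to different blocks, giving {q2,q6} and {q3}.
Split {q0,q1,q4,q9} by δ(·,y) → {q0,q9} and {q1,q4}.
The partition is now stable with 6 blocks: {q0,q9} | {q8} | {q7} | {q2,q6} | {q3} | {q1,q4}.
q1 and q4 lie in the same block of the stable partition, so they are equivalent — no string distinguishes them.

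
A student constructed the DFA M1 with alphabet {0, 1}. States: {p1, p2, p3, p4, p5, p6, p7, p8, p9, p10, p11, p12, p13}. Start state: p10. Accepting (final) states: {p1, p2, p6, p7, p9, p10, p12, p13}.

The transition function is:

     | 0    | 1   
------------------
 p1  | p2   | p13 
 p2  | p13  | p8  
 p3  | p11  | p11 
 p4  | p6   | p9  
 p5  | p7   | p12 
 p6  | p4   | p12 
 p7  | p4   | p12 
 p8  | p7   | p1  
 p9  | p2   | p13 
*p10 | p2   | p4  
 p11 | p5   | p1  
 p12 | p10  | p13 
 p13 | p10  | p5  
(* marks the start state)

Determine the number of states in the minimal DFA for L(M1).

Reachable states from the start: {p1,p2,p4,p5,p6,p7,p8,p9,p10,p12,p13}. Unreachable: {p3,p11} — drop them.
Start with accepting vs non-accepting: {p1,p2,p6,p7,p9,p10,p12,p13} | {p4,p5,p8}.
Refine {p1,p2,p6,p7,p9,p10,p12,p13} on symbol 0: members go to different blocks, giving {p1,p2,p9,p10,p12,p13} and {p6,p7}.
Split {p1,p2,p9,p10,p12,p13} by δ(·,1) → {p1,p9,p12} and {p2,p10,p13}.
Stable partition: {p1,p9,p12} | {p4,p5,p8} | {p6,p7} | {p2,p10,p13} — 4 equivalence classes.

4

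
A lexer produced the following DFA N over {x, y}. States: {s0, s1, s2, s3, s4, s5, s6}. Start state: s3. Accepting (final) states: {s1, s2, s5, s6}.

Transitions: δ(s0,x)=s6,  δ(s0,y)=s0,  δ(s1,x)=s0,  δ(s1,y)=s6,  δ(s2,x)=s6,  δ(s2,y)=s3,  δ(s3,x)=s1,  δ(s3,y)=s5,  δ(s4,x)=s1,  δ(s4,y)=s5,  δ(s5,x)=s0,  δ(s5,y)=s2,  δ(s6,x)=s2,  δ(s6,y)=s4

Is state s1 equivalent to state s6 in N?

No

All states are reachable from the start state.
P0 = {s1,s2,s5,s6} | {s0,s3,s4}.
Refine {s1,s2,s5,s6} on symbol x: members go to different blocks, giving {s1,s5} and {s2,s6}.
Split {s0,s3,s4} by δ(·,x) → {s3,s4} and {s0}.
No further refinement is possible. Final partition (4 blocks): {s1,s5} | {s3,s4} | {s2,s6} | {s0}.
s1 and s6 end up in different blocks, so they are distinguishable. For instance, the string 'x' is accepted from only s6.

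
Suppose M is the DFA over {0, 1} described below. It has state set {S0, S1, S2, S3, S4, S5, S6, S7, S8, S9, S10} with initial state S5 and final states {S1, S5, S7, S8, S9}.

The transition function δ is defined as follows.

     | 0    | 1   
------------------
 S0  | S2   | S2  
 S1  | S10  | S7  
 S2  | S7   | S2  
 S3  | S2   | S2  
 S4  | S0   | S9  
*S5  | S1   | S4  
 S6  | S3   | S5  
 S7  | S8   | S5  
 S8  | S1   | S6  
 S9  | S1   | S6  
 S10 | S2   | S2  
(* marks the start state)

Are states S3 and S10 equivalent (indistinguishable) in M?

Yes

P0 = {S1,S5,S7,S8,S9} | {S0,S2,S3,S4,S6,S10}.
Split {S1,S5,S7,S8,S9} by δ(·,0) → {S5,S7,S8,S9} and {S1}.
Refine {S5,S7,S8,S9} on symbol 0: members go to different blocks, giving {S5,S8,S9} and {S7}.
On input 0, block {S0,S2,S3,S4,S6,S10} splits into {S0,S3,S4,S6,S10} and {S2}.
Refine {S0,S3,S4,S6,S10} on symbol 0: members go to different blocks, giving {S0,S3,S10} and {S4,S6}.
The partition is now stable with 6 blocks: {S5,S8,S9} | {S0,S3,S10} | {S1} | {S7} | {S2} | {S4,S6}.
S3 and S10 lie in the same block of the stable partition, so they are equivalent — no string distinguishes them.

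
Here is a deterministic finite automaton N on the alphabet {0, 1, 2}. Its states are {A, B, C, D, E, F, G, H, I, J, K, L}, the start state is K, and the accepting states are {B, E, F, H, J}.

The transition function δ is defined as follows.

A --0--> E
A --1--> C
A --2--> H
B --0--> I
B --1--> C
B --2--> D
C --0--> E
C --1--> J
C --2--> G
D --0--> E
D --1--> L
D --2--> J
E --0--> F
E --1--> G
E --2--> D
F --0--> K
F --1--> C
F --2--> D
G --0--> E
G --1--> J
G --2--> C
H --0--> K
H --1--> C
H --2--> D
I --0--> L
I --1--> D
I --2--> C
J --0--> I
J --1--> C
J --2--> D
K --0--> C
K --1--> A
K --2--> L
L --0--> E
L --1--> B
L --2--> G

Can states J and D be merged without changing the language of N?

No

P0 = {B,E,F,H,J} | {A,C,D,G,I,K,L}.
On input 0, block {B,E,F,H,J} splits into {B,F,H,J} and {E}.
Split {A,C,D,G,I,K,L} by δ(·,0) → {A,C,D,G,L} and {I,K}.
On input 1, block {A,C,D,G,L} splits into {C,G,L} and {A,D}.
No further refinement is possible. Final partition (5 blocks): {B,F,H,J} | {C,G,L} | {E} | {I,K} | {A,D}.
J and D end up in different blocks, so they are distinguishable. For instance, the string 'ε' is accepted from only J.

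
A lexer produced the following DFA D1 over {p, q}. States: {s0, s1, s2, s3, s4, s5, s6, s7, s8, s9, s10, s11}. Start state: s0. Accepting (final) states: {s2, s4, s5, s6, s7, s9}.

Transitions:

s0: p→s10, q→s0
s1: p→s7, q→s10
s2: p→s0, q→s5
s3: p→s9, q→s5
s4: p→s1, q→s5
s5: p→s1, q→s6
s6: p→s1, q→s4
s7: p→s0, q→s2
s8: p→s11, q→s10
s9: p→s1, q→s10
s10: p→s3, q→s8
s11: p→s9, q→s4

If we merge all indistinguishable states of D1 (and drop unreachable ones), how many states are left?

8

Initial partition by acceptance: {s2,s4,s5,s6,s7,s9} | {s0,s1,s3,s8,s10,s11}.
Split {s2,s4,s5,s6,s7,s9} by δ(·,q) → {s2,s4,s5,s6,s7} and {s9}.
Refine {s0,s1,s3,s8,s10,s11} on symbol p: members go to different blocks, giving {s0,s8,s10} and {s3,s11} and {s1}.
Refine {s2,s4,s5,s6,s7} on symbol p: members go to different blocks, giving {s4,s5,s6} and {s2,s7}.
On input p, block {s0,s8,s10} splits into {s8,s10} and {s0}.
Refine {s2,s7} on symbol q: members go to different blocks, giving {s2} and {s7}.
No further refinement is possible. Final partition (8 blocks): {s4,s5,s6} | {s8,s10} | {s9} | {s3,s11} | {s1} | {s2} | {s0} | {s7}.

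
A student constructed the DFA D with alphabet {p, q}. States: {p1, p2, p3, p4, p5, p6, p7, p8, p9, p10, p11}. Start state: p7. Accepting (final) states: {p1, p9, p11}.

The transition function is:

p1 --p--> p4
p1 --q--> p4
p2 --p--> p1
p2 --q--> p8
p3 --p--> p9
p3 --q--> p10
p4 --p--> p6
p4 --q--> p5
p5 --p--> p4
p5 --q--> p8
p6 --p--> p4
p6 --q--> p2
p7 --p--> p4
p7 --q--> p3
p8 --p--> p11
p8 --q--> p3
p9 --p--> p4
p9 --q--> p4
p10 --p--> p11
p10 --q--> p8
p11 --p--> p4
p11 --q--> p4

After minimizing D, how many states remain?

Every state is reachable, so we keep all 11.
Initial partition by acceptance: {p1,p9,p11} | {p2,p3,p4,p5,p6,p7,p8,p10}.
Split {p2,p3,p4,p5,p6,p7,p8,p10} by δ(·,p) → {p2,p3,p8,p10} and {p4,p5,p6,p7}.
Refine {p4,p5,p6,p7} on symbol q: members go to different blocks, giving {p5,p6,p7} and {p4}.
No further refinement is possible. Final partition (4 blocks): {p1,p9,p11} | {p2,p3,p8,p10} | {p5,p6,p7} | {p4}.

4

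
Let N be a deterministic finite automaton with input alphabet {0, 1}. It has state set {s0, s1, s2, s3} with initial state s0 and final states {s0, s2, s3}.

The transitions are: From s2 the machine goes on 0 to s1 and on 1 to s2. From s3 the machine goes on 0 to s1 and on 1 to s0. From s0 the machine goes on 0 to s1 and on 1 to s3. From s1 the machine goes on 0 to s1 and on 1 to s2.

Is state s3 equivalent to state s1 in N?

Initial partition by acceptance: {s0,s2,s3} | {s1}.
The partition is now stable with 2 blocks: {s0,s2,s3} | {s1}.
s3 and s1 end up in different blocks, so they are distinguishable. For instance, the string 'ε' is accepted from only s3.

No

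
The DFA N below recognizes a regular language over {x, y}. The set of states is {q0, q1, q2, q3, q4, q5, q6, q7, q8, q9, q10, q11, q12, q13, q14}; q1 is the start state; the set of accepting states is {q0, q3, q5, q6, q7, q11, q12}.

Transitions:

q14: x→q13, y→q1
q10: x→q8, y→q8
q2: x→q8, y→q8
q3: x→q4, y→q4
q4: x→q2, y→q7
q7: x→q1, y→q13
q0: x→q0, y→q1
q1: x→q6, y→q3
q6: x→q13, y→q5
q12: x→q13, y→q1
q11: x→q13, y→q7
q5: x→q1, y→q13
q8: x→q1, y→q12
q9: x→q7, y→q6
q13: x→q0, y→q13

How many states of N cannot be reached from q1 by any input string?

No path from q1 leads to q9, q10, q11, q14; the other 11 states are all reachable.

4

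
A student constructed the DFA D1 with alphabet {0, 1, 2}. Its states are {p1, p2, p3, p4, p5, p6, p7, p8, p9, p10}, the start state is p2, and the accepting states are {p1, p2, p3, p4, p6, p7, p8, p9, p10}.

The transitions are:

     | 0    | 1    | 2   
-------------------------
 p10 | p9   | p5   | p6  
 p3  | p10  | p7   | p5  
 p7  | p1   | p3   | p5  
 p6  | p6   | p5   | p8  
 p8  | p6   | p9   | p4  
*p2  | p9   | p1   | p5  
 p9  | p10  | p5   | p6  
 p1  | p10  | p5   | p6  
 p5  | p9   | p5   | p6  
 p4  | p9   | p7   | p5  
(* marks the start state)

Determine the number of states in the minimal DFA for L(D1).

6

Initial partition by acceptance: {p1,p2,p3,p4,p6,p7,p8,p9,p10} | {p5}.
On input 1, block {p1,p2,p3,p4,p6,p7,p8,p9,p10} splits into {p2,p3,p4,p7,p8} and {p1,p6,p9,p10}.
Split {p2,p3,p4,p7,p8} by δ(·,1) → {p3,p4,p7} and {p2,p8}.
Split {p1,p6,p9,p10} by δ(·,2) → {p1,p9,p10} and {p6}.
Split {p2,p8} by δ(·,0) → {p2} and {p8}.
The partition is now stable with 6 blocks: {p3,p4,p7} | {p5} | {p1,p9,p10} | {p2} | {p6} | {p8}.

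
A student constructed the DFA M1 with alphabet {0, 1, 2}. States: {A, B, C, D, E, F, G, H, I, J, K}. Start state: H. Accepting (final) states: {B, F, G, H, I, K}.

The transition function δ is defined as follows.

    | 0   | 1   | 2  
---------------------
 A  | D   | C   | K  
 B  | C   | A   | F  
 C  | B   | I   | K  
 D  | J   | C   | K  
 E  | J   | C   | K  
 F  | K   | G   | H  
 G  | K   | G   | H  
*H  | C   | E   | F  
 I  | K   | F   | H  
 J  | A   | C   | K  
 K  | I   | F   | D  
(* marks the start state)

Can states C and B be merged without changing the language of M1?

No

Start with accepting vs non-accepting: {B,F,G,H,I,K} | {A,C,D,E,J}.
Refine {B,F,G,H,I,K} on symbol 0: members go to different blocks, giving {F,G,I,K} and {B,H}.
Split {F,G,I,K} by δ(·,2) → {F,G,I} and {K}.
Split {A,C,D,E,J} by δ(·,0) → {A,D,E,J} and {C}.
The partition is now stable with 5 blocks: {F,G,I} | {A,D,E,J} | {B,H} | {K} | {C}.
C and B end up in different blocks, so they are distinguishable. For instance, the string 'ε' is accepted from only B.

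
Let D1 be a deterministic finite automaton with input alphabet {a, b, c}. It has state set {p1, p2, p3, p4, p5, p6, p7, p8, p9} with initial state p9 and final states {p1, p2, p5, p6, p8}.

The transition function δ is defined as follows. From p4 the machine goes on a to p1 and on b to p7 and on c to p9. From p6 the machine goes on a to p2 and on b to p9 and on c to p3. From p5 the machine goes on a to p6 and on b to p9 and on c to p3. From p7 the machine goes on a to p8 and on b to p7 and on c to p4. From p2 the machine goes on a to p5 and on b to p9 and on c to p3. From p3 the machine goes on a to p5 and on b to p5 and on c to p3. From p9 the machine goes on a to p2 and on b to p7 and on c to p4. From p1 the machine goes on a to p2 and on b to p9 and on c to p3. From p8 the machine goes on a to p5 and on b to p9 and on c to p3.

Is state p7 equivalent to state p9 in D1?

Yes

All states are reachable from the start state.
P0 = {p1,p2,p5,p6,p8} | {p3,p4,p7,p9}.
Split {p3,p4,p7,p9} by δ(·,b) → {p4,p7,p9} and {p3}.
The partition is now stable with 3 blocks: {p1,p2,p5,p6,p8} | {p4,p7,p9} | {p3}.
p7 and p9 lie in the same block of the stable partition, so they are equivalent — no string distinguishes them.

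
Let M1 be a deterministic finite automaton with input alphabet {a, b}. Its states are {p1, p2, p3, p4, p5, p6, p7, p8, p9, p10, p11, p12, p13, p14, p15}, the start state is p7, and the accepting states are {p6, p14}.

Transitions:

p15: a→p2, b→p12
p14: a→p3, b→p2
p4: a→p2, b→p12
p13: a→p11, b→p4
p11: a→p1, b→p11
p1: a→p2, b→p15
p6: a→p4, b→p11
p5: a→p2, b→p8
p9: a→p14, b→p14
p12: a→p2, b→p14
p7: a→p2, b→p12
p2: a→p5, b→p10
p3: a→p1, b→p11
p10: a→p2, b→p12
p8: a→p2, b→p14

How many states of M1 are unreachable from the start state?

4

Starting at p7 and following transitions, the reachable set is {p1, p2, p3, p5, p7, p8, p10, p11, p12, p14, p15}. That leaves p4, p6, p9, p13 unreachable — 4 in total.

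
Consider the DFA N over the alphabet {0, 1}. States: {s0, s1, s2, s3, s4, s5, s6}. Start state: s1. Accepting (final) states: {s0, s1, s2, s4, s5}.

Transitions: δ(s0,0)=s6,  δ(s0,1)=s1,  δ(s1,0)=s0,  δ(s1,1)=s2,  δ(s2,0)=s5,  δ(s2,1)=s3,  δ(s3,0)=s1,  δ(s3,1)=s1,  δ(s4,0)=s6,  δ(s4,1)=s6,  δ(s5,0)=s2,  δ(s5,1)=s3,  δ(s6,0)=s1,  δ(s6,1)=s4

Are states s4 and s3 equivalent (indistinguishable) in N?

P0 = {s0,s1,s2,s4,s5} | {s3,s6}.
Split {s0,s1,s2,s4,s5} by δ(·,0) → {s1,s2,s5} and {s0,s4}.
Split {s1,s2,s5} by δ(·,0) → {s2,s5} and {s1}.
Split {s3,s6} by δ(·,1) → {s3} and {s6}.
Split {s0,s4} by δ(·,1) → {s0} and {s4}.
The partition is now stable with 6 blocks: {s2,s5} | {s3} | {s0} | {s1} | {s6} | {s4}.
s4 and s3 end up in different blocks, so they are distinguishable. For instance, the string 'ε' is accepted from only s4.

No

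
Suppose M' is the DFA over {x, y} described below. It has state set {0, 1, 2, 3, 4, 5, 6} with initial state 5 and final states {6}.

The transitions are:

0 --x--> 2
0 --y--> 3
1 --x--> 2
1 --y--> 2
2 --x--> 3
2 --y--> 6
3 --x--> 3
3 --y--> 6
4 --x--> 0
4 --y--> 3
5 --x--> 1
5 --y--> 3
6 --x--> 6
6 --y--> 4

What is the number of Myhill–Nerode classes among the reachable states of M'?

Every state is reachable, so we keep all 7.
Initial partition by acceptance: {6} | {0,1,2,3,4,5}.
Split {0,1,2,3,4,5} by δ(·,y) → {0,1,4,5} and {2,3}.
Split {0,1,4,5} by δ(·,x) → {0,1} and {4,5}.
No further refinement is possible. Final partition (4 blocks): {6} | {0,1} | {2,3} | {4,5}.

4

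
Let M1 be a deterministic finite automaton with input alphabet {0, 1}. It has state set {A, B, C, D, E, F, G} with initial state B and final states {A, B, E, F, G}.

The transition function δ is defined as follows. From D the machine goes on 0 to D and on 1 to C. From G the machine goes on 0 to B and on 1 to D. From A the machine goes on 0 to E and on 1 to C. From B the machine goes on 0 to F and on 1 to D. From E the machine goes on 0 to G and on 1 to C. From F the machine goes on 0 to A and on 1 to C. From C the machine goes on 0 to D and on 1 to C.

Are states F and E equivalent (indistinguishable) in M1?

All states are reachable from the start state.
Initial partition by acceptance: {A,B,E,F,G} | {C,D}.
No further refinement is possible. Final partition (2 blocks): {A,B,E,F,G} | {C,D}.
F and E lie in the same block of the stable partition, so they are equivalent — no string distinguishes them.

Yes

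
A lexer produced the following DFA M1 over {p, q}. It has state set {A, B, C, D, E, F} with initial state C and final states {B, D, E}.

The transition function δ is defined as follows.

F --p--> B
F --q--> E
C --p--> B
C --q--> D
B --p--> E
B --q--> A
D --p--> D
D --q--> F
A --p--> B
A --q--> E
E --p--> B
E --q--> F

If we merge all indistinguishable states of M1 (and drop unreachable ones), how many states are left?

2

Every state is reachable, so we keep all 6.
P0 = {B,D,E} | {A,C,F}.
No further refinement is possible. Final partition (2 blocks): {B,D,E} | {A,C,F}.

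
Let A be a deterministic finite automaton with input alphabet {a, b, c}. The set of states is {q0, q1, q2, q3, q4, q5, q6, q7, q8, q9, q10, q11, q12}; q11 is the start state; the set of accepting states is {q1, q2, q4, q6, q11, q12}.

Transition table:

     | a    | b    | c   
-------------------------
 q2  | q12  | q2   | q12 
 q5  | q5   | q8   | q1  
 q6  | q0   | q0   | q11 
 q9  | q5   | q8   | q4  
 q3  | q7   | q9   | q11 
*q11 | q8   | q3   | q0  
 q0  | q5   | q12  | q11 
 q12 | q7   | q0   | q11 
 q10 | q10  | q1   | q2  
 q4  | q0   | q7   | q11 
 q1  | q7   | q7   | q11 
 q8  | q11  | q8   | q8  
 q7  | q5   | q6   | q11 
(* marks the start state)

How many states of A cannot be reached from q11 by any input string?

2

BFS from q11 reaches {q0, q1, q3, q4, q5, q6, q7, q8, q9, q11, q12}; the 2 state(s) q2, q10 are never visited.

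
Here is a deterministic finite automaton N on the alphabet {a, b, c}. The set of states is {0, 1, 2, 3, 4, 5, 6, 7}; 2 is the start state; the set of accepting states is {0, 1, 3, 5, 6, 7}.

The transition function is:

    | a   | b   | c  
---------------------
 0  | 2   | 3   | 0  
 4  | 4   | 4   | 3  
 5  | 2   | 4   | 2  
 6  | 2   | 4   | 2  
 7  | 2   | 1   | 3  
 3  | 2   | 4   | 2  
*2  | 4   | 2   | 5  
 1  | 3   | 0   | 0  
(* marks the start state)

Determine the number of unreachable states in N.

Starting at 2 and following transitions, the reachable set is {2, 3, 4, 5}. That leaves 0, 1, 6, 7 unreachable — 4 in total.

4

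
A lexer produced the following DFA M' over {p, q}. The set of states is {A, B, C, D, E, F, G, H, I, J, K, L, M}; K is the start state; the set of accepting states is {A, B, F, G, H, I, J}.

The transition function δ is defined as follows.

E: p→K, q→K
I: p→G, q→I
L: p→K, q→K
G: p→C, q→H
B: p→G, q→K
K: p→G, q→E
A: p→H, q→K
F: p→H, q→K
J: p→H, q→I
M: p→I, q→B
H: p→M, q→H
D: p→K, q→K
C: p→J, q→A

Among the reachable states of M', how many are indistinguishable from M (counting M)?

First remove the unreachable states {D,F,L}; 10 states remain.
Start with accepting vs non-accepting: {A,B,G,H,I,J} | {C,E,K,M}.
On input p, block {A,B,G,H,I,J} splits into {A,B,I,J} and {G,H}.
Split {A,B,I,J} by δ(·,q) → {A,B} and {I,J}.
Refine {C,E,K,M} on symbol p: members go to different blocks, giving {C,M} and {E} and {K}.
No further refinement is possible. Final partition (6 blocks): {A,B} | {C,M} | {G,H} | {I,J} | {E} | {K}.
State M belongs to the block {C,M}, which has 2 states.

2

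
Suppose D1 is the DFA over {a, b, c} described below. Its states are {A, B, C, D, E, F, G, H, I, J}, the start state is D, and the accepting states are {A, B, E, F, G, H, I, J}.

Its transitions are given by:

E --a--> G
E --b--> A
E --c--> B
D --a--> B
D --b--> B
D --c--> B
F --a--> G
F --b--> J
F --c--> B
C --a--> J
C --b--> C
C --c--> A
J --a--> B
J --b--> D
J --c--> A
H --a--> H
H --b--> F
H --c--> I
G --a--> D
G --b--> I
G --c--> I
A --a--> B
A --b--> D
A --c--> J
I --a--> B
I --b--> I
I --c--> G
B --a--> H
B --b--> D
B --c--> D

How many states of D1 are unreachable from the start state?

BFS from D reaches {A, B, D, F, G, H, I, J}; the 2 state(s) C, E are never visited.

2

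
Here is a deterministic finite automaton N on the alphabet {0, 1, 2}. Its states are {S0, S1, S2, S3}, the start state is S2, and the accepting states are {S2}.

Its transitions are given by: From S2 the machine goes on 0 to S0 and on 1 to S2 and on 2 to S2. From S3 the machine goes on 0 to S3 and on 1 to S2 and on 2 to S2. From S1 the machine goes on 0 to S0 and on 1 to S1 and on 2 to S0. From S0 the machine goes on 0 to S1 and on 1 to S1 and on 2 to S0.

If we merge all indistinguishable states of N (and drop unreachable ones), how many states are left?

2

First remove the unreachable states {S3}; 3 states remain.
P0 = {S2} | {S0,S1}.
The partition is now stable with 2 blocks: {S2} | {S0,S1}.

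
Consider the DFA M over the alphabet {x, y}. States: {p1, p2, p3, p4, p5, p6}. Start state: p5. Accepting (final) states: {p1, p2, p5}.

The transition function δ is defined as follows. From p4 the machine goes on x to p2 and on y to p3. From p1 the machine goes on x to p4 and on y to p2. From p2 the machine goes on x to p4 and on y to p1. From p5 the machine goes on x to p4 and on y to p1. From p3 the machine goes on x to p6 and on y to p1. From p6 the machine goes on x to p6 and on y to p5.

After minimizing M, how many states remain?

3

Initial partition by acceptance: {p1,p2,p5} | {p3,p4,p6}.
Refine {p3,p4,p6} on symbol x: members go to different blocks, giving {p3,p6} and {p4}.
Stable partition: {p1,p2,p5} | {p3,p6} | {p4} — 3 equivalence classes.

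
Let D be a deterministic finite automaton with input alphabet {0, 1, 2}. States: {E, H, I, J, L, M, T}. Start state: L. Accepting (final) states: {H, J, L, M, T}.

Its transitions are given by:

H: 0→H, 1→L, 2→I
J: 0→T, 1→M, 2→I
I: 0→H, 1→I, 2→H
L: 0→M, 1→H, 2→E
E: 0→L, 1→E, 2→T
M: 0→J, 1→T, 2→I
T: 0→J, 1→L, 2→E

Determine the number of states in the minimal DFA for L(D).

2

Every state is reachable, so we keep all 7.
Initial partition by acceptance: {H,J,L,M,T} | {E,I}.
The partition is now stable with 2 blocks: {H,J,L,M,T} | {E,I}.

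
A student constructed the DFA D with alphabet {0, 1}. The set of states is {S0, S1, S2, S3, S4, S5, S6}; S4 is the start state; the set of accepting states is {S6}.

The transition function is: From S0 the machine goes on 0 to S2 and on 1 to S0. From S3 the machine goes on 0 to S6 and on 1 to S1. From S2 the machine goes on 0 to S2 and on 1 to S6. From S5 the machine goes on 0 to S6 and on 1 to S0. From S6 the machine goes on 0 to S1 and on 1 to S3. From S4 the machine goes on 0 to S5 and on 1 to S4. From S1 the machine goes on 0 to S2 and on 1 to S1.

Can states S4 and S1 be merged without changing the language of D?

No

All states are reachable from the start state.
Start with accepting vs non-accepting: {S6} | {S0,S1,S2,S3,S4,S5}.
Refine {S0,S1,S2,S3,S4,S5} on symbol 0: members go to different blocks, giving {S0,S1,S2,S4} and {S3,S5}.
On input 0, block {S0,S1,S2,S4} splits into {S0,S1,S2} and {S4}.
On input 1, block {S0,S1,S2} splits into {S0,S1} and {S2}.
The partition is now stable with 5 blocks: {S6} | {S0,S1} | {S3,S5} | {S4} | {S2}.
S4 and S1 end up in different blocks, so they are distinguishable. For instance, the string '00' is accepted from only S4.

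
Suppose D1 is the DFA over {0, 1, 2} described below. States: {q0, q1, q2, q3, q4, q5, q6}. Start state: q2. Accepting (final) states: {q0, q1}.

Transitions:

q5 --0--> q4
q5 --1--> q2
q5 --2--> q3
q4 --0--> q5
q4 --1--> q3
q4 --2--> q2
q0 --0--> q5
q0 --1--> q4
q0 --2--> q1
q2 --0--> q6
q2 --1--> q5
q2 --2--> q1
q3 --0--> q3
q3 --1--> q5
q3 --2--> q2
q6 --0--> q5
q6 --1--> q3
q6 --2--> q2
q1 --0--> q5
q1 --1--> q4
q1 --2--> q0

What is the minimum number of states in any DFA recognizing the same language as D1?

All states are reachable from the start state.
Start with accepting vs non-accepting: {q0,q1} | {q2,q3,q4,q5,q6}.
Split {q2,q3,q4,q5,q6} by δ(·,2) → {q3,q4,q5,q6} and {q2}.
Refine {q3,q4,q5,q6} on symbol 1: members go to different blocks, giving {q3,q4,q6} and {q5}.
Refine {q3,q4,q6} on symbol 0: members go to different blocks, giving {q4,q6} and {q3}.
The partition is now stable with 5 blocks: {q0,q1} | {q4,q6} | {q2} | {q5} | {q3}.

5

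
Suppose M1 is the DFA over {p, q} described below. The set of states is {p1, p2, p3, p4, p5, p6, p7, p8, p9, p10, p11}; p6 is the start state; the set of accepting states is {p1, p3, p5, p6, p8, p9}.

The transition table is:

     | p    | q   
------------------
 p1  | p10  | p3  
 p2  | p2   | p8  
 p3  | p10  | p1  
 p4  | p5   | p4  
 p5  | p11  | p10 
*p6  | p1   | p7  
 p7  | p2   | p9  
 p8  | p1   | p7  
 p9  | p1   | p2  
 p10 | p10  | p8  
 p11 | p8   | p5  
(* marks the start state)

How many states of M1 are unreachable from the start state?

BFS from p6 reaches {p1, p2, p3, p6, p7, p8, p9, p10}; the 3 state(s) p4, p5, p11 are never visited.

3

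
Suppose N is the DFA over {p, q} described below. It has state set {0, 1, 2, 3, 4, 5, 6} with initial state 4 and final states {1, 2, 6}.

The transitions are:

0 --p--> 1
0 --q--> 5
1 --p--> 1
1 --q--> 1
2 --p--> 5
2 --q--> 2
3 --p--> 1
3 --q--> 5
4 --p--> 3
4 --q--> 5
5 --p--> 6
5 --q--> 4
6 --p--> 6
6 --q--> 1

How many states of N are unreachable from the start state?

No path from 4 leads to 0, 2; the other 5 states are all reachable.

2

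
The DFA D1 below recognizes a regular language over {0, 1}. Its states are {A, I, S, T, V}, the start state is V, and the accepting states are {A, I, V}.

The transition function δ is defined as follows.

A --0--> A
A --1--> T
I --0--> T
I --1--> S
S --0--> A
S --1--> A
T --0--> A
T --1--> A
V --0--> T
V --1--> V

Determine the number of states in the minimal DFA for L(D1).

3

First remove the unreachable states {I,S}; 3 states remain.
Start with accepting vs non-accepting: {A,V} | {T}.
On input 0, block {A,V} splits into {V} and {A}.
No further refinement is possible. Final partition (3 blocks): {V} | {T} | {A}.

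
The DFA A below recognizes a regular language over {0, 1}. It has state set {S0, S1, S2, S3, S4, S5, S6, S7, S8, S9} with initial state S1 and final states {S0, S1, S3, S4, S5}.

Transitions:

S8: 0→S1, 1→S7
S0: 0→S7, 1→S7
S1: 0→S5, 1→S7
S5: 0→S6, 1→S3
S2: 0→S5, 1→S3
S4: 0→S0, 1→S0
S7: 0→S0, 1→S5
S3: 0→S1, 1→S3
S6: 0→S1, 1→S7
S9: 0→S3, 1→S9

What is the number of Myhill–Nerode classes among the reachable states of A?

States {S2,S4,S8,S9} cannot be reached from the start state, so discard them.
P0 = {S0,S1,S3,S5} | {S6,S7}.
Split {S0,S1,S3,S5} by δ(·,0) → {S0,S5} and {S1,S3}.
Refine {S0,S5} on symbol 1: members go to different blocks, giving {S0} and {S5}.
On input 0, block {S6,S7} splits into {S6} and {S7}.
Split {S1,S3} by δ(·,0) → {S1} and {S3}.
Stable partition: {S0} | {S6} | {S1} | {S5} | {S7} | {S3} — 6 equivalence classes.

6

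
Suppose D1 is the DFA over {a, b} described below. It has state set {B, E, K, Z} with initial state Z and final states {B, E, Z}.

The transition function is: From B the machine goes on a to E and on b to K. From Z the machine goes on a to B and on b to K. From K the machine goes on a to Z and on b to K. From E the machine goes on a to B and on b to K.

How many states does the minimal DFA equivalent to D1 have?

Every state is reachable, so we keep all 4.
Initial partition by acceptance: {B,E,Z} | {K}.
No further refinement is possible. Final partition (2 blocks): {B,E,Z} | {K}.

2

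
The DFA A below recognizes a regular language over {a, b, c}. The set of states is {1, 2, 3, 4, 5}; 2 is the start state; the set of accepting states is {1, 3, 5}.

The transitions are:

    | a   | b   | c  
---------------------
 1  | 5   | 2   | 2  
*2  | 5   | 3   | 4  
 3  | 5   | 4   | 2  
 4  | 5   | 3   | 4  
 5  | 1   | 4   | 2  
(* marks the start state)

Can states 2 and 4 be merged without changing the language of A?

Yes

Start with accepting vs non-accepting: {1,3,5} | {2,4}.
Stable partition: {1,3,5} | {2,4} — 2 equivalence classes.
2 and 4 lie in the same block of the stable partition, so they are equivalent — no string distinguishes them.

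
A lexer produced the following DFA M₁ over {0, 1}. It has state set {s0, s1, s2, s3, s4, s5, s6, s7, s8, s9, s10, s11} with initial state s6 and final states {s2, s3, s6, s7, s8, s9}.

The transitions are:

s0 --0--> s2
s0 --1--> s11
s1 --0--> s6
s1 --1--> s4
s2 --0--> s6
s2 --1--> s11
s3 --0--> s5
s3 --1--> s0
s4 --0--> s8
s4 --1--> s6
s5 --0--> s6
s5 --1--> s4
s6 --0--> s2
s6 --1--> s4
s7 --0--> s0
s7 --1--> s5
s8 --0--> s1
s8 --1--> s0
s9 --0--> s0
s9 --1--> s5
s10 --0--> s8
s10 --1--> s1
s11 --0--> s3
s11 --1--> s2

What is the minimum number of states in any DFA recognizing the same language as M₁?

4

States {s7,s9,s10} cannot be reached from the start state, so discard them.
Start with accepting vs non-accepting: {s2,s3,s6,s8} | {s0,s1,s4,s5,s11}.
Split {s2,s3,s6,s8} by δ(·,0) → {s2,s6} and {s3,s8}.
On input 0, block {s0,s1,s4,s5,s11} splits into {s0,s1,s5} and {s4,s11}.
No further refinement is possible. Final partition (4 blocks): {s2,s6} | {s0,s1,s5} | {s3,s8} | {s4,s11}.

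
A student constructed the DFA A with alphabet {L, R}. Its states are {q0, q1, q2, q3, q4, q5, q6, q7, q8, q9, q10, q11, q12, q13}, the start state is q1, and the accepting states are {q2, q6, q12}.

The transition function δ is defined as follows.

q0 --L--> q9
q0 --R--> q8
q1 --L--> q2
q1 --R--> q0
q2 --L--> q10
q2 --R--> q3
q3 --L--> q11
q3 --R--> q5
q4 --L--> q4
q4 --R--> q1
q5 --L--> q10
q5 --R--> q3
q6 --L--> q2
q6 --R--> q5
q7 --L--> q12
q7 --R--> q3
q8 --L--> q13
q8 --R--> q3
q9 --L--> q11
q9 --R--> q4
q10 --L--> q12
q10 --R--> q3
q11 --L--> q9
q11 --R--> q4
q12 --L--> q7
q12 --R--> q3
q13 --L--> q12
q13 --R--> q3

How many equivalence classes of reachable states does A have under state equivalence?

States {q6} cannot be reached from the start state, so discard them.
P0 = {q2,q12} | {q0,q1,q3,q4,q5,q7,q8,q9,q10,q11,q13}.
On input L, block {q0,q1,q3,q4,q5,q7,q8,q9,q10,q11,q13} splits into {q0,q3,q4,q5,q8,q9,q11} and {q1,q7,q10,q13}.
Refine {q0,q3,q4,q5,q8,q9,q11} on symbol L: members go to different blocks, giving {q0,q3,q4,q9,q11} and {q5,q8}.
On input R, block {q0,q3,q4,q9,q11} splits into {q0,q3} and {q9,q11} and {q4}.
Stable partition: {q2,q12} | {q0,q3} | {q1,q7,q10,q13} | {q5,q8} | {q9,q11} | {q4} — 6 equivalence classes.

6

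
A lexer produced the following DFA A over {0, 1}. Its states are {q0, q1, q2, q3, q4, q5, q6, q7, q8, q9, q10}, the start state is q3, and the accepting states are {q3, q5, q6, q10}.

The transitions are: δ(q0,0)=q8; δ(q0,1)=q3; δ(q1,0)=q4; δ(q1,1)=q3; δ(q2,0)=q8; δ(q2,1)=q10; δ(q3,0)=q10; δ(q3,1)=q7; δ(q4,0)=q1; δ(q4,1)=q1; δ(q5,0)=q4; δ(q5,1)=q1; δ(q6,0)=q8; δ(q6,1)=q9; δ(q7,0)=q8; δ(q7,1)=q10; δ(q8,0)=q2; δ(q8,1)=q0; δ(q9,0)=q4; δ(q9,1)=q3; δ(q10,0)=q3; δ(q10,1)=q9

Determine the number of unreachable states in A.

BFS from q3 reaches {q0, q1, q2, q3, q4, q7, q8, q9, q10}; the 2 state(s) q5, q6 are never visited.

2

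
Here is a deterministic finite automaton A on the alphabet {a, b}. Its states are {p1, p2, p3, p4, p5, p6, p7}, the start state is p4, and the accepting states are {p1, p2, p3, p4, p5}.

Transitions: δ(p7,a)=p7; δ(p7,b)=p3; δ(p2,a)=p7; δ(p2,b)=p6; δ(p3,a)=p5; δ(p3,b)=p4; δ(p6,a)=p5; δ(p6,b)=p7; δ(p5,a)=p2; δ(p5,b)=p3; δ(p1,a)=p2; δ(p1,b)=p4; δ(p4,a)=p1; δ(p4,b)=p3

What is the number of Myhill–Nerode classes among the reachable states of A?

5

Initial partition by acceptance: {p1,p2,p3,p4,p5} | {p6,p7}.
Split {p1,p2,p3,p4,p5} by δ(·,a) → {p1,p3,p4,p5} and {p2}.
Split {p1,p3,p4,p5} by δ(·,a) → {p1,p5} and {p3,p4}.
Refine {p6,p7} on symbol a: members go to different blocks, giving {p6} and {p7}.
No further refinement is possible. Final partition (5 blocks): {p1,p5} | {p6} | {p2} | {p3,p4} | {p7}.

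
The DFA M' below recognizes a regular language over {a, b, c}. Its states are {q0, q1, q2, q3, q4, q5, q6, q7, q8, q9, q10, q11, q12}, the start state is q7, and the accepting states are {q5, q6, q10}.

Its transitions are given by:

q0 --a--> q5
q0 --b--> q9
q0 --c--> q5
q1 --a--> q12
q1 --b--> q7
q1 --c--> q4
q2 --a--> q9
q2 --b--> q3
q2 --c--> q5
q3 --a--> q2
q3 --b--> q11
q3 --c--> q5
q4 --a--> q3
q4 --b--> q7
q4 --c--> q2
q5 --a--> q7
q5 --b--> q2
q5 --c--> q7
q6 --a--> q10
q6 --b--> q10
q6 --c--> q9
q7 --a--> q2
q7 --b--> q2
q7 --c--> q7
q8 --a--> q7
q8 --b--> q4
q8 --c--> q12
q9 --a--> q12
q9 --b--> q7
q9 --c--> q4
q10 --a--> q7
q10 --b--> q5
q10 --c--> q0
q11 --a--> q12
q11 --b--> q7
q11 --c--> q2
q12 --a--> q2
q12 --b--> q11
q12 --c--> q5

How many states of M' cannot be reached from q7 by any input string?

5

Starting at q7 and following transitions, the reachable set is {q2, q3, q4, q5, q7, q9, q11, q12}. That leaves q0, q1, q6, q8, q10 unreachable — 5 in total.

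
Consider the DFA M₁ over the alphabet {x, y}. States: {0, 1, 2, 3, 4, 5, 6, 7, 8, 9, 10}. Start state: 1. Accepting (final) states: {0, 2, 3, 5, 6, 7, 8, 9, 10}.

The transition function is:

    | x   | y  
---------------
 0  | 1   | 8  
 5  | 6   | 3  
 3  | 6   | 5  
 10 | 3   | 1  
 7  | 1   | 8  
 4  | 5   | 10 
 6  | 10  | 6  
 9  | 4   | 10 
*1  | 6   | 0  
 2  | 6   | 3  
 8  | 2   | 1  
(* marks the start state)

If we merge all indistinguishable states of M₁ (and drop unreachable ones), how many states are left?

5

First remove the unreachable states {4,7,9}; 8 states remain.
P0 = {0,2,3,5,6,8,10} | {1}.
Refine {0,2,3,5,6,8,10} on symbol x: members go to different blocks, giving {2,3,5,6,8,10} and {0}.
Refine {2,3,5,6,8,10} on symbol y: members go to different blocks, giving {2,3,5,6} and {8,10}.
On input x, block {2,3,5,6} splits into {2,3,5} and {6}.
No further refinement is possible. Final partition (5 blocks): {2,3,5} | {1} | {0} | {8,10} | {6}.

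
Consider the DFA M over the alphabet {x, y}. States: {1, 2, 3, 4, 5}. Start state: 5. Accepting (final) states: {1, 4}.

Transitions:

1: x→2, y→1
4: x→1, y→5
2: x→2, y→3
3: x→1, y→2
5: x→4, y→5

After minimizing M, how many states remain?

Every state is reachable, so we keep all 5.
P0 = {1,4} | {2,3,5}.
Refine {1,4} on symbol x: members go to different blocks, giving {1} and {4}.
Split {2,3,5} by δ(·,x) → {2} and {3} and {5}.
The partition is now stable with 5 blocks: {1} | {2} | {4} | {3} | {5}.

5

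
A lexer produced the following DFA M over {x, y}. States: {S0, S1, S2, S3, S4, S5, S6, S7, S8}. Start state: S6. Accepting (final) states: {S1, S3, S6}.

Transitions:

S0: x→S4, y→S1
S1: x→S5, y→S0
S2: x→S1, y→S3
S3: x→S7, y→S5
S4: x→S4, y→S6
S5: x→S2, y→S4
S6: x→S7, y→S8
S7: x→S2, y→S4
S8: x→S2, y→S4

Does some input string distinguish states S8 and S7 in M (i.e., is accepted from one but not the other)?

No

Every state is reachable, so we keep all 9.
Start with accepting vs non-accepting: {S1,S3,S6} | {S0,S2,S4,S5,S7,S8}.
Refine {S0,S2,S4,S5,S7,S8} on symbol x: members go to different blocks, giving {S0,S4,S5,S7,S8} and {S2}.
Split {S0,S4,S5,S7,S8} by δ(·,x) → {S5,S7,S8} and {S0,S4}.
Split {S1,S3,S6} by δ(·,y) → {S3,S6} and {S1}.
Refine {S0,S4} on symbol y: members go to different blocks, giving {S0} and {S4}.
Stable partition: {S3,S6} | {S5,S7,S8} | {S2} | {S0} | {S1} | {S4} — 6 equivalence classes.
S8 and S7 lie in the same block of the stable partition, so they are equivalent — no string distinguishes them.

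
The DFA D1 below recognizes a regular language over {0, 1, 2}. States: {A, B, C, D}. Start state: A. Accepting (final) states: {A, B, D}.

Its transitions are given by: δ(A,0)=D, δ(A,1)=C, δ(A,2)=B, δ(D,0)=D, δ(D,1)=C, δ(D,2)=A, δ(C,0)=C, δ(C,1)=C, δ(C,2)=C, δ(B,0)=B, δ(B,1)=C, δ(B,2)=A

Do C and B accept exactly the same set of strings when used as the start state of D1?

No

All states are reachable from the start state.
Initial partition by acceptance: {A,B,D} | {C}.
The partition is now stable with 2 blocks: {A,B,D} | {C}.
C and B end up in different blocks, so they are distinguishable. For instance, the string 'ε' is accepted from only B.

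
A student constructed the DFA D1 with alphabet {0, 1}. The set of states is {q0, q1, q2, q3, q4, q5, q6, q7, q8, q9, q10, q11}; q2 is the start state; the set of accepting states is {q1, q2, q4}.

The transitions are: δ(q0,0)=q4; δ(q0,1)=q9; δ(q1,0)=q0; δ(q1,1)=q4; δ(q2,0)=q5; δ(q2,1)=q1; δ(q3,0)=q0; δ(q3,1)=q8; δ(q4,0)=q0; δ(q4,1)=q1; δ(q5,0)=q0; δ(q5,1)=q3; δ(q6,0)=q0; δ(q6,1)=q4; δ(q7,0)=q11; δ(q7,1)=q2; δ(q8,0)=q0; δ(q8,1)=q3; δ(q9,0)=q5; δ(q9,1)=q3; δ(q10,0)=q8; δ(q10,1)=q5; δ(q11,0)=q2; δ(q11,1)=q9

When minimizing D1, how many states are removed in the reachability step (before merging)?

BFS from q2 reaches {q0, q1, q2, q3, q4, q5, q8, q9}; the 4 state(s) q6, q7, q10, q11 are never visited.

4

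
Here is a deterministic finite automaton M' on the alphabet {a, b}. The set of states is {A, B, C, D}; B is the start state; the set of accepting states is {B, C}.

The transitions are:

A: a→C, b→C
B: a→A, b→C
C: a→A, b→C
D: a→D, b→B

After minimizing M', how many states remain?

2

States {D} cannot be reached from the start state, so discard them.
Initial partition by acceptance: {B,C} | {A}.
Stable partition: {B,C} | {A} — 2 equivalence classes.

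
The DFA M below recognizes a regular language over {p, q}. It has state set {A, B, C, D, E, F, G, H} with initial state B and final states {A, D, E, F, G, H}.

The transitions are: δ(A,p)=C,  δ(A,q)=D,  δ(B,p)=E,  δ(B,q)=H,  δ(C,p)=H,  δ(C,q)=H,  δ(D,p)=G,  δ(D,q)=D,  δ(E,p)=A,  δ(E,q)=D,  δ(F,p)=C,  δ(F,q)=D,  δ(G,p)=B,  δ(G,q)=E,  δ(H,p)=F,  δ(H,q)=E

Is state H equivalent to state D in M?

Yes

Start with accepting vs non-accepting: {A,D,E,F,G,H} | {B,C}.
Refine {A,D,E,F,G,H} on symbol p: members go to different blocks, giving {A,F,G} and {D,E,H}.
No further refinement is possible. Final partition (3 blocks): {A,F,G} | {B,C} | {D,E,H}.
H and D lie in the same block of the stable partition, so they are equivalent — no string distinguishes them.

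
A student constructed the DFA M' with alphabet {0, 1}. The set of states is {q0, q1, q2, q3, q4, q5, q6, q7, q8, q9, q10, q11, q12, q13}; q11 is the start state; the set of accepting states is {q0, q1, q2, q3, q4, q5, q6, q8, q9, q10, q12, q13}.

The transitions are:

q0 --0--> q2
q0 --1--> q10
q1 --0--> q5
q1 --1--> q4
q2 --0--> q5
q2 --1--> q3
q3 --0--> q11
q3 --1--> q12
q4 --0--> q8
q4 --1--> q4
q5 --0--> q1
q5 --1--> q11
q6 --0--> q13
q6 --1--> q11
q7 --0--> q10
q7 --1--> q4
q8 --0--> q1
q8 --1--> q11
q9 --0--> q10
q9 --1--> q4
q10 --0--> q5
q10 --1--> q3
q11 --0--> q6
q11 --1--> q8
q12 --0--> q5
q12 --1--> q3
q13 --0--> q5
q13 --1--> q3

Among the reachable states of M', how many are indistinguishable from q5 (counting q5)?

2

Reachable states from the start: {q1,q3,q4,q5,q6,q8,q11,q12,q13}. Unreachable: {q0,q2,q7,q9,q10} — drop them.
Start with accepting vs non-accepting: {q1,q3,q4,q5,q6,q8,q12,q13} | {q11}.
On input 0, block {q1,q3,q4,q5,q6,q8,q12,q13} splits into {q1,q4,q5,q6,q8,q12,q13} and {q3}.
Split {q1,q4,q5,q6,q8,q12,q13} by δ(·,1) → {q5,q6,q8} and {q1,q4} and {q12,q13}.
Split {q5,q6,q8} by δ(·,0) → {q5,q8} and {q6}.
Stable partition: {q5,q8} | {q11} | {q3} | {q1,q4} | {q12,q13} | {q6} — 6 equivalence classes.
State q5 belongs to the block {q5,q8}, which has 2 states.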